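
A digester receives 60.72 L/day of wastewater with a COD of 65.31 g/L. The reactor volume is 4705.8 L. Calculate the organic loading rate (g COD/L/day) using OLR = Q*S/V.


OLR = Q * S / V
= 60.72 * 65.31 / 4705.8
= 0.8427 g/L/day

0.8427 g/L/day


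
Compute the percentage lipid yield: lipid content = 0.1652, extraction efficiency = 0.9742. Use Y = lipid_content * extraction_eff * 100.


Y = lipid_content * extraction_eff * 100
= 0.1652 * 0.9742 * 100
= 16.0938%

16.0938%


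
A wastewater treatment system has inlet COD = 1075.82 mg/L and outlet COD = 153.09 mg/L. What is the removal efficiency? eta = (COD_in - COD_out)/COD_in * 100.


eta = (COD_in - COD_out) / COD_in * 100
= (1075.82 - 153.09) / 1075.82 * 100
= 85.7699%

85.7699%


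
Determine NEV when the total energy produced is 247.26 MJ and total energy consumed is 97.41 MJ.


NEV = E_out - E_in
= 247.26 - 97.41
= 149.8500 MJ

149.8500 MJ


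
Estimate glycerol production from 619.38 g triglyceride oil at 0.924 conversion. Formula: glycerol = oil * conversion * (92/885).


glycerol = oil * conv * (92/885)
= 619.38 * 0.924 * 92 / 885
= 59.4941 g

59.4941 g


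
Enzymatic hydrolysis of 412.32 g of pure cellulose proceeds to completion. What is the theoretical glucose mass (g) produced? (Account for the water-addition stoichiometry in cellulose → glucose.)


glucose = cellulose * 180/162
= 412.32 * 180/162
= 458.1333 g

458.1333 g


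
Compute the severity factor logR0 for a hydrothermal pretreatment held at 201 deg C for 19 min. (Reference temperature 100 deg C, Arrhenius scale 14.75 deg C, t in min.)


logR0 = log10(t * exp((T - 100) / 14.75))
= log10(19 * exp((201 - 100) / 14.75))
= 4.2526

4.2526


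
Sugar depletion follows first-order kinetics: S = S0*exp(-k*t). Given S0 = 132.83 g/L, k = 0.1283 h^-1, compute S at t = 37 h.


S = S0 * exp(-k * t)
S = 132.83 * exp(-0.1283 * 37)
S = 1.1525 g/L

1.1525 g/L


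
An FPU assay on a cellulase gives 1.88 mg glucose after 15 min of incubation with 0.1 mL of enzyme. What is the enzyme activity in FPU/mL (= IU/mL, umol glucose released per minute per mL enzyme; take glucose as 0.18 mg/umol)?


Activity = glucose_mg / (0.18 mg/umol * V_mL * t_min)
= 1.88 / (0.18 * 0.1 * 15)
= 6.9630 FPU/mL

6.9630 FPU/mL


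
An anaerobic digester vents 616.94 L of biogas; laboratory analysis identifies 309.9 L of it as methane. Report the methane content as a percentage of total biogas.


CH4% = V_CH4 / V_total * 100
= 309.9 / 616.94 * 100
= 50.2318%

50.2318%


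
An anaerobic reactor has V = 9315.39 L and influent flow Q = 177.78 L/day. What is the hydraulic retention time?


HRT = V / Q
= 9315.39 / 177.78
= 52.3984 days

52.3984 days


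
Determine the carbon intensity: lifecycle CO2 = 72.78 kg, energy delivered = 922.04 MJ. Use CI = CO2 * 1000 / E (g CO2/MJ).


CI = CO2 * 1000 / E
= 72.78 * 1000 / 922.04
= 78.9337 g CO2/MJ

78.9337 g CO2/MJ


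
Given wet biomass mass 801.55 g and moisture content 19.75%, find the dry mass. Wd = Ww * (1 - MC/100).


Wd = Ww * (1 - MC/100)
= 801.55 * (1 - 19.75/100)
= 643.2439 g

643.2439 g


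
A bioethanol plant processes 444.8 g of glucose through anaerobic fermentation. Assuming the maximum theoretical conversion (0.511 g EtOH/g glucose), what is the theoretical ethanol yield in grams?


Theoretical ethanol yield: m_EtOH = 0.511 * m_glucose
m_EtOH = 0.511 * 444.8 = 227.2928 g

227.2928 g


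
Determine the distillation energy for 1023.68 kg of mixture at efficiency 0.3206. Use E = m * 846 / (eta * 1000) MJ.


E = m * 846 / (eta * 1000)
= 1023.68 * 846 / (0.3206 * 1000)
= 2701.2891 MJ

2701.2891 MJ


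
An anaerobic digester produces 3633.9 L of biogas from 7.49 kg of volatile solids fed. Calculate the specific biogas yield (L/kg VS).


Y = V / VS
= 3633.9 / 7.49
= 485.1669 L/kg VS

485.1669 L/kg VS


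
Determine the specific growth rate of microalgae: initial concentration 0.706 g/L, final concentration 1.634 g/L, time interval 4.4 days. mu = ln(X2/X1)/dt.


mu = ln(X2/X1) / dt
= ln(1.634/0.706) / 4.4
= 0.1907 per day

0.1907 per day


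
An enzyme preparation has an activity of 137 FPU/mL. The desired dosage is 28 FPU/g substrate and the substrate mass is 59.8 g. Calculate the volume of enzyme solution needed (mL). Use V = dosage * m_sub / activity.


V = dosage * m_sub / activity
V = 28 * 59.8 / 137
V = 12.2219 mL

12.2219 mL


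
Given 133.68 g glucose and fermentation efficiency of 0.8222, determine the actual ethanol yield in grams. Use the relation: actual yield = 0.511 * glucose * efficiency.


Actual ethanol: m = 0.511 * 133.68 * 0.8222
m = 56.1649 g

56.1649 g


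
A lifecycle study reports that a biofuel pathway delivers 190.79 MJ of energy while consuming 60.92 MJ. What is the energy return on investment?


EROI = E_out / E_in
= 190.79 / 60.92
= 3.1318

3.1318


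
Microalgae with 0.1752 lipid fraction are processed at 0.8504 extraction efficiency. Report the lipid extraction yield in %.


Y = lipid_content * extraction_eff * 100
= 0.1752 * 0.8504 * 100
= 14.8990%

14.8990%


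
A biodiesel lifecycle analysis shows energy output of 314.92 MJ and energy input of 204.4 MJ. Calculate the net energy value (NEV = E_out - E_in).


NEV = E_out - E_in
= 314.92 - 204.4
= 110.5200 MJ

110.5200 MJ


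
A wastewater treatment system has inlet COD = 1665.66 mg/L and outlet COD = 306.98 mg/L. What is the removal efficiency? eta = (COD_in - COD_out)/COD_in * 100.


eta = (COD_in - COD_out) / COD_in * 100
= (1665.66 - 306.98) / 1665.66 * 100
= 81.5701%

81.5701%


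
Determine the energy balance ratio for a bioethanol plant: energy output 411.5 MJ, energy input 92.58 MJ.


EROI = E_out / E_in
= 411.5 / 92.58
= 4.4448

4.4448


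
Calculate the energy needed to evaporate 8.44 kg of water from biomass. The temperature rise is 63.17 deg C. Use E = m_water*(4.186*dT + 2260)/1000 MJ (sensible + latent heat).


E = m_water * (4.186 * dT + 2260) / 1000
= 8.44 * (4.186 * 63.17 + 2260) / 1000
= 21.3062 MJ

21.3062 MJ


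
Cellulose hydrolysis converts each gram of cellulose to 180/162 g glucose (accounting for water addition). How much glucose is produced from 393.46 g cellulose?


glucose = cellulose * 180/162
= 393.46 * 180/162
= 437.1778 g

437.1778 g


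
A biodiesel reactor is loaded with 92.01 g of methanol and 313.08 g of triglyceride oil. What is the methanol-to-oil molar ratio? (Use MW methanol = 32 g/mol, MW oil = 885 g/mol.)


Molar ratio = n_MeOH / n_oil = (MeOH/32) / (oil/885) = (MeOH * 885) / (32 * oil)
= (92.01 * 885) / (32 * 313.08)
= 8.1278

8.1278


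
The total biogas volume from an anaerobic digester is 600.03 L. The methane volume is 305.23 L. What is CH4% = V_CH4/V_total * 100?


CH4% = V_CH4 / V_total * 100
= 305.23 / 600.03 * 100
= 50.8691%

50.8691%


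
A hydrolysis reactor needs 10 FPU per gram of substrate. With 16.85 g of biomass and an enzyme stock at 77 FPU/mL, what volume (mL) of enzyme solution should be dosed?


V = dosage * m_sub / activity
V = 10 * 16.85 / 77
V = 2.1883 mL

2.1883 mL


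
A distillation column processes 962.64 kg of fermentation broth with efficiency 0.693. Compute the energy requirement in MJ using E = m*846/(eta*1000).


E = m * 846 / (eta * 1000)
= 962.64 * 846 / (0.693 * 1000)
= 1175.1709 MJ

1175.1709 MJ


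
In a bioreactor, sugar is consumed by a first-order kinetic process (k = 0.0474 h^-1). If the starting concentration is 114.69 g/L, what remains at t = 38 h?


S = S0 * exp(-k * t)
S = 114.69 * exp(-0.0474 * 38)
S = 18.9354 g/L

18.9354 g/L


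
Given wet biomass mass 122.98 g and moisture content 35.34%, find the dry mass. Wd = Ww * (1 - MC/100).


Wd = Ww * (1 - MC/100)
= 122.98 * (1 - 35.34/100)
= 79.5189 g

79.5189 g


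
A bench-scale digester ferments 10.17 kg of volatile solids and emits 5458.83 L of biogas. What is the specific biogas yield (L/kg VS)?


Y = V / VS
= 5458.83 / 10.17
= 536.7581 L/kg VS

536.7581 L/kg VS


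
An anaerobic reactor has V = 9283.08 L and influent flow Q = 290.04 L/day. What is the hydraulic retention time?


HRT = V / Q
= 9283.08 / 290.04
= 32.0062 days

32.0062 days


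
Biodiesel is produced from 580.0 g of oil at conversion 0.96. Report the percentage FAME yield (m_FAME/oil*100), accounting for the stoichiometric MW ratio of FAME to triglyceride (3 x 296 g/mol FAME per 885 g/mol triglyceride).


m_FAME = oil * conv * (3 * 296 / 885) = oil * conv * (888/885)
= 580.0 * 0.96 * 888 / 885
= 558.6875 g
Y = m_FAME / oil * 100 = conv * (888/885) * 100
= 0.96 * 888 / 885 * 100
= 96.33%

96.33%


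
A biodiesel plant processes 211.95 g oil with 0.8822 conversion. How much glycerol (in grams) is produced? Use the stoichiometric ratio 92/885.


glycerol = oil * conv * (92/885)
= 211.95 * 0.8822 * 92 / 885
= 19.4377 g

19.4377 g


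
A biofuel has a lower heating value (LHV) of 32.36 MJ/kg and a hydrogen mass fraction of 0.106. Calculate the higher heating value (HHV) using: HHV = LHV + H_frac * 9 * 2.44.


HHV = LHV + H_frac * 9 * 2.44
= 32.36 + 0.106 * 9 * 2.44
= 34.6878 MJ/kg

34.6878 MJ/kg


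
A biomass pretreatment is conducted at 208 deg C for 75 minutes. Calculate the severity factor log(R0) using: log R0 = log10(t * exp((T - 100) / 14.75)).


logR0 = log10(t * exp((T - 100) / 14.75))
= log10(75 * exp((208 - 100) / 14.75))
= 5.0550

5.0550


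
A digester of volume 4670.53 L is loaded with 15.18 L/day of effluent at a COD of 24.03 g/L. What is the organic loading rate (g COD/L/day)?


OLR = Q * S / V
= 15.18 * 24.03 / 4670.53
= 0.0781 g/L/day

0.0781 g/L/day


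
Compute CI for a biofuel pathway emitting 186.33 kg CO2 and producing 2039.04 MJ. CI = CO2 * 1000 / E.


CI = CO2 * 1000 / E
= 186.33 * 1000 / 2039.04
= 91.3812 g CO2/MJ

91.3812 g CO2/MJ


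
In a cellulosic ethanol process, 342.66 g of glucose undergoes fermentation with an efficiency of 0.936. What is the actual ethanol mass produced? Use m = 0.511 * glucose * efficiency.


Actual ethanol: m = 0.511 * 342.66 * 0.936
m = 163.8929 g

163.8929 g


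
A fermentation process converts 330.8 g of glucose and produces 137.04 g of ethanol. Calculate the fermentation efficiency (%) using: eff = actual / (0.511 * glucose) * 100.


Fermentation efficiency = (actual / (0.511 * glucose)) * 100
= (137.04 / (0.511 * 330.8)) * 100
= 81.0701%

81.0701%


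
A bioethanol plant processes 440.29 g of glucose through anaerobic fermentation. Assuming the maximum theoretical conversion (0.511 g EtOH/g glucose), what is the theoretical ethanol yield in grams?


Theoretical ethanol yield: m_EtOH = 0.511 * m_glucose
m_EtOH = 0.511 * 440.29 = 224.9882 g

224.9882 g


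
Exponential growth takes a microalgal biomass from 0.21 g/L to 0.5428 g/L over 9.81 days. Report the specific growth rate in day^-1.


mu = ln(X2/X1) / dt
= ln(0.5428/0.21) / 9.81
= 0.0968 per day

0.0968 per day


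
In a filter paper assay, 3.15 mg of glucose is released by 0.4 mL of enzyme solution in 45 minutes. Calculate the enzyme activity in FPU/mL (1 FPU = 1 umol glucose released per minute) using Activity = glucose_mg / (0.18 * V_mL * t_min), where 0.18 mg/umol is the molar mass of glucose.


Activity = glucose_mg / (0.18 mg/umol * V_mL * t_min)
= 3.15 / (0.18 * 0.4 * 45)
= 0.9722 FPU/mL

0.9722 FPU/mL


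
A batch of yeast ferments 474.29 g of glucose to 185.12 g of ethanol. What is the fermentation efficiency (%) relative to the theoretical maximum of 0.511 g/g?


Fermentation efficiency = (actual / (0.511 * glucose)) * 100
= (185.12 / (0.511 * 474.29)) * 100
= 76.3816%

76.3816%


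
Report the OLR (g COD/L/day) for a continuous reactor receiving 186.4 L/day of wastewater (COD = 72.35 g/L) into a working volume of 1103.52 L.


OLR = Q * S / V
= 186.4 * 72.35 / 1103.52
= 12.2209 g/L/day

12.2209 g/L/day


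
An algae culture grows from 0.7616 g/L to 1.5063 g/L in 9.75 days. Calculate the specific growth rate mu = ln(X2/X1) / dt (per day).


mu = ln(X2/X1) / dt
= ln(1.5063/0.7616) / 9.75
= 0.0699 per day

0.0699 per day


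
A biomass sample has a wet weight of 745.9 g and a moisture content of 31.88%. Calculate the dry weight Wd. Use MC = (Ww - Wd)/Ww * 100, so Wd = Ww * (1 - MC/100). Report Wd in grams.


Wd = Ww * (1 - MC/100)
= 745.9 * (1 - 31.88/100)
= 508.1071 g

508.1071 g


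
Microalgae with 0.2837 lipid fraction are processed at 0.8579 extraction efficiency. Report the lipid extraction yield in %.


Y = lipid_content * extraction_eff * 100
= 0.2837 * 0.8579 * 100
= 24.3386%

24.3386%


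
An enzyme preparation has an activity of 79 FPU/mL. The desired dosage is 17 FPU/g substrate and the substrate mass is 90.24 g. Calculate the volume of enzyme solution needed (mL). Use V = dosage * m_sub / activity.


V = dosage * m_sub / activity
V = 17 * 90.24 / 79
V = 19.4187 mL

19.4187 mL


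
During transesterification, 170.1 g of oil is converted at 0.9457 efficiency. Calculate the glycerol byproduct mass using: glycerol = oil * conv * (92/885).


glycerol = oil * conv * (92/885)
= 170.1 * 0.9457 * 92 / 885
= 16.7225 g

16.7225 g


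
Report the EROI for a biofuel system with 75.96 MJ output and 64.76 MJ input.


EROI = E_out / E_in
= 75.96 / 64.76
= 1.1729

1.1729


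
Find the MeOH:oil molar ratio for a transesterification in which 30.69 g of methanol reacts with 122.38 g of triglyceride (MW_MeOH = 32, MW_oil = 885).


Molar ratio = n_MeOH / n_oil = (MeOH/32) / (oil/885) = (MeOH * 885) / (32 * oil)
= (30.69 * 885) / (32 * 122.38)
= 6.9355

6.9355


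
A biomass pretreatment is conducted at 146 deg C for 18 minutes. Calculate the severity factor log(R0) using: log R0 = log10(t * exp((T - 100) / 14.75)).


logR0 = log10(t * exp((T - 100) / 14.75))
= log10(18 * exp((146 - 100) / 14.75))
= 2.6097

2.6097


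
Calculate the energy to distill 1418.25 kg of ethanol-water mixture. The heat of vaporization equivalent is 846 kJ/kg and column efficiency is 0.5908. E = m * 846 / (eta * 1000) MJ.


E = m * 846 / (eta * 1000)
= 1418.25 * 846 / (0.5908 * 1000)
= 2030.8725 MJ

2030.8725 MJ


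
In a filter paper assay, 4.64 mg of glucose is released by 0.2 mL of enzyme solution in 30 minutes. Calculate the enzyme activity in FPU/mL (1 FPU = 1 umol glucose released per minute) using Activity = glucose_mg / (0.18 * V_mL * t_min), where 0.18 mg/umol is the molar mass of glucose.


Activity = glucose_mg / (0.18 mg/umol * V_mL * t_min)
= 4.64 / (0.18 * 0.2 * 30)
= 4.2963 FPU/mL

4.2963 FPU/mL


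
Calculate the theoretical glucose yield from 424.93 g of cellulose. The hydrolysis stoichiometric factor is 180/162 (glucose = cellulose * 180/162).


glucose = cellulose * 180/162
= 424.93 * 180/162
= 472.1444 g

472.1444 g


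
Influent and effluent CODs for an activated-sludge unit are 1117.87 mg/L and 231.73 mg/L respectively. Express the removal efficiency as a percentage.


eta = (COD_in - COD_out) / COD_in * 100
= (1117.87 - 231.73) / 1117.87 * 100
= 79.2704%

79.2704%


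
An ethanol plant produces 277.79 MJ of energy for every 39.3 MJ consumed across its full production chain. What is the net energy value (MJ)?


NEV = E_out - E_in
= 277.79 - 39.3
= 238.4900 MJ

238.4900 MJ


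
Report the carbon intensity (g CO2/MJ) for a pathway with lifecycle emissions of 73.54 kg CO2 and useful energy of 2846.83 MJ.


CI = CO2 * 1000 / E
= 73.54 * 1000 / 2846.83
= 25.8322 g CO2/MJ

25.8322 g CO2/MJ


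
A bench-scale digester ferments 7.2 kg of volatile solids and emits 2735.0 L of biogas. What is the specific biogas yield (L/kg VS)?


Y = V / VS
= 2735.0 / 7.2
= 379.8611 L/kg VS

379.8611 L/kg VS


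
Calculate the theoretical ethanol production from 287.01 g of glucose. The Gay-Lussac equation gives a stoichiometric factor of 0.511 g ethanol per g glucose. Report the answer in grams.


Theoretical ethanol yield: m_EtOH = 0.511 * m_glucose
m_EtOH = 0.511 * 287.01 = 146.6621 g

146.6621 g


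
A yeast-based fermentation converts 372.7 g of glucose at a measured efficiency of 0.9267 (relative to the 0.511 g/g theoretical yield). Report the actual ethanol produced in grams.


Actual ethanol: m = 0.511 * 372.7 * 0.9267
m = 176.4897 g

176.4897 g


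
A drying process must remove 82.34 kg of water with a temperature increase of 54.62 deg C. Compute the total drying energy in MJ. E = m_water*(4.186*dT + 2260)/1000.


E = m_water * (4.186 * dT + 2260) / 1000
= 82.34 * (4.186 * 54.62 + 2260) / 1000
= 204.9146 MJ

204.9146 MJ


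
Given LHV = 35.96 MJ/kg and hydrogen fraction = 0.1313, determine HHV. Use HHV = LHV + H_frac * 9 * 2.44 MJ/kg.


HHV = LHV + H_frac * 9 * 2.44
= 35.96 + 0.1313 * 9 * 2.44
= 38.8433 MJ/kg

38.8433 MJ/kg


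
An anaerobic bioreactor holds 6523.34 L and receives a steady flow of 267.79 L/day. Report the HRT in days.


HRT = V / Q
= 6523.34 / 267.79
= 24.3599 days

24.3599 days


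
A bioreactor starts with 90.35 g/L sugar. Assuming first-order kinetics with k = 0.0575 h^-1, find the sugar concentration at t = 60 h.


S = S0 * exp(-k * t)
S = 90.35 * exp(-0.0575 * 60)
S = 2.8682 g/L

2.8682 g/L


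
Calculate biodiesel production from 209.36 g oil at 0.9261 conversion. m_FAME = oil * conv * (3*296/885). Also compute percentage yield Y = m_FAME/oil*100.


m_FAME = oil * conv * (3 * 296 / 885) = oil * conv * (888/885)
= 209.36 * 0.9261 * 888 / 885
= 194.5455 g
Y = m_FAME / oil * 100 = conv * (888/885) * 100
= 0.9261 * 888 / 885 * 100
= 92.92%

194.5455 g FAME; Y = 92.92%


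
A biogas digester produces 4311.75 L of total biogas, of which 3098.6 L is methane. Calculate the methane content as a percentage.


CH4% = V_CH4 / V_total * 100
= 3098.6 / 4311.75 * 100
= 71.8641%

71.8641%


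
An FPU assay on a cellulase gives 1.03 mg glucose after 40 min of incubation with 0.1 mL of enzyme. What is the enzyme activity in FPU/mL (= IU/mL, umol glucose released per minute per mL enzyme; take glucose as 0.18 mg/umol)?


Activity = glucose_mg / (0.18 mg/umol * V_mL * t_min)
= 1.03 / (0.18 * 0.1 * 40)
= 1.4306 FPU/mL

1.4306 FPU/mL


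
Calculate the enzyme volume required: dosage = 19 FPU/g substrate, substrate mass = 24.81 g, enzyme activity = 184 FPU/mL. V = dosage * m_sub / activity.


V = dosage * m_sub / activity
V = 19 * 24.81 / 184
V = 2.5619 mL

2.5619 mL


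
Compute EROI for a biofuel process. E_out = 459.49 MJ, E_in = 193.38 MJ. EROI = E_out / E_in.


EROI = E_out / E_in
= 459.49 / 193.38
= 2.3761

2.3761


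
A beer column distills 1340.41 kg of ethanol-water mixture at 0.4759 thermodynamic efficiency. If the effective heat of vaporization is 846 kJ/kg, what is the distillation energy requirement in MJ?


E = m * 846 / (eta * 1000)
= 1340.41 * 846 / (0.4759 * 1000)
= 2382.8259 MJ

2382.8259 MJ


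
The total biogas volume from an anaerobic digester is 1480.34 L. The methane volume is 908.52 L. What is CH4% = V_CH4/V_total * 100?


CH4% = V_CH4 / V_total * 100
= 908.52 / 1480.34 * 100
= 61.3724%

61.3724%


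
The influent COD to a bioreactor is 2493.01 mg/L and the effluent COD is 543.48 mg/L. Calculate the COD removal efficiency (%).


eta = (COD_in - COD_out) / COD_in * 100
= (2493.01 - 543.48) / 2493.01 * 100
= 78.1998%

78.1998%


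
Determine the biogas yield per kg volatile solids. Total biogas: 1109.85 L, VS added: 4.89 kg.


Y = V / VS
= 1109.85 / 4.89
= 226.9632 L/kg VS

226.9632 L/kg VS


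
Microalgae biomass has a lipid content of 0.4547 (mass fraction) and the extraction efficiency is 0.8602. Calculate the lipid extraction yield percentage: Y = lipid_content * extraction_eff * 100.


Y = lipid_content * extraction_eff * 100
= 0.4547 * 0.8602 * 100
= 39.1133%

39.1133%


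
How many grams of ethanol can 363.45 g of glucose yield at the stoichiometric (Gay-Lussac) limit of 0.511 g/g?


Theoretical ethanol yield: m_EtOH = 0.511 * m_glucose
m_EtOH = 0.511 * 363.45 = 185.7229 g

185.7229 g


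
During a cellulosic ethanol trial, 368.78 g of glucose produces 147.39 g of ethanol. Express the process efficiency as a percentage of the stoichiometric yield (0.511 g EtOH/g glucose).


Fermentation efficiency = (actual / (0.511 * glucose)) * 100
= (147.39 / (0.511 * 368.78)) * 100
= 78.2131%

78.2131%


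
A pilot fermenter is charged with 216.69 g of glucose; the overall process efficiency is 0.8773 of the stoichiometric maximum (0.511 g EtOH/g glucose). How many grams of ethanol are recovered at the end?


Actual ethanol: m = 0.511 * 216.69 * 0.8773
m = 97.1422 g

97.1422 g


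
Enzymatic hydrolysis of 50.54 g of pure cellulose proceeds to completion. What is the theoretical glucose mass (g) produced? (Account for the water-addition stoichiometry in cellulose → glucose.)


glucose = cellulose * 180/162
= 50.54 * 180/162
= 56.1556 g

56.1556 g


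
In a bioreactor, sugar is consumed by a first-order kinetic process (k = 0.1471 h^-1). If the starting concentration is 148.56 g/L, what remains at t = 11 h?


S = S0 * exp(-k * t)
S = 148.56 * exp(-0.1471 * 11)
S = 29.4557 g/L

29.4557 g/L


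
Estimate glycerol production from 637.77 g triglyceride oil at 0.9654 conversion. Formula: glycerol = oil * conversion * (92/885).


glycerol = oil * conv * (92/885)
= 637.77 * 0.9654 * 92 / 885
= 64.0053 g

64.0053 g


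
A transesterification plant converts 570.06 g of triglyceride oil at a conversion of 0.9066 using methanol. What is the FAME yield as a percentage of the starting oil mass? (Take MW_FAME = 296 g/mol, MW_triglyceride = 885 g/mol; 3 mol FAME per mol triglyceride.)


m_FAME = oil * conv * (3 * 296 / 885) = oil * conv * (888/885)
= 570.06 * 0.9066 * 888 / 885
= 518.5683 g
Y = m_FAME / oil * 100 = conv * (888/885) * 100
= 0.9066 * 888 / 885 * 100
= 90.97%

90.97%


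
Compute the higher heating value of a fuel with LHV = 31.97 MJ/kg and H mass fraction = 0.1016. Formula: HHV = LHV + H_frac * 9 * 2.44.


HHV = LHV + H_frac * 9 * 2.44
= 31.97 + 0.1016 * 9 * 2.44
= 34.2011 MJ/kg

34.2011 MJ/kg


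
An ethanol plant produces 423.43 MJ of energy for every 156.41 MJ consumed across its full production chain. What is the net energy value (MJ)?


NEV = E_out - E_in
= 423.43 - 156.41
= 267.0200 MJ

267.0200 MJ


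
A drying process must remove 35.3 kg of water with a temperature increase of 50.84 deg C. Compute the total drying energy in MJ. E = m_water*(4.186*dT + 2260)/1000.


E = m_water * (4.186 * dT + 2260) / 1000
= 35.3 * (4.186 * 50.84 + 2260) / 1000
= 87.2904 MJ

87.2904 MJ


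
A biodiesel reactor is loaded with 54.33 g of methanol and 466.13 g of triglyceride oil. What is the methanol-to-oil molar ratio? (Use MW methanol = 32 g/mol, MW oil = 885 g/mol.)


Molar ratio = n_MeOH / n_oil = (MeOH/32) / (oil/885) = (MeOH * 885) / (32 * oil)
= (54.33 * 885) / (32 * 466.13)
= 3.2235

3.2235


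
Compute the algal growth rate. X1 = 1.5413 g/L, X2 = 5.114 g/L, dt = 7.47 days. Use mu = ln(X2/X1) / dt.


mu = ln(X2/X1) / dt
= ln(5.114/1.5413) / 7.47
= 0.1606 per day

0.1606 per day


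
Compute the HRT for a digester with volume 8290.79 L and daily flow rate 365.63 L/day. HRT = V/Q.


HRT = V / Q
= 8290.79 / 365.63
= 22.6754 days

22.6754 days


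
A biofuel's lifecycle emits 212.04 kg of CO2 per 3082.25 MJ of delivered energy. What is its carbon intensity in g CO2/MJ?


CI = CO2 * 1000 / E
= 212.04 * 1000 / 3082.25
= 68.7939 g CO2/MJ

68.7939 g CO2/MJ


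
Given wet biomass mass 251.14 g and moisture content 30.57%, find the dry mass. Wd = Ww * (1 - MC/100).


Wd = Ww * (1 - MC/100)
= 251.14 * (1 - 30.57/100)
= 174.3665 g

174.3665 g


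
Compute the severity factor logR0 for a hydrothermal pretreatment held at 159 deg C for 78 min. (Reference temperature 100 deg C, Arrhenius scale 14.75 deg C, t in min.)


logR0 = log10(t * exp((T - 100) / 14.75))
= log10(78 * exp((159 - 100) / 14.75))
= 3.6293

3.6293


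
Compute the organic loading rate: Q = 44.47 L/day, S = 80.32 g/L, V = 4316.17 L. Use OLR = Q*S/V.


OLR = Q * S / V
= 44.47 * 80.32 / 4316.17
= 0.8275 g/L/day

0.8275 g/L/day


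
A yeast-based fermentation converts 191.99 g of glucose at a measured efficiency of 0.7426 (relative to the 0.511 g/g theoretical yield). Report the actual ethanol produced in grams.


Actual ethanol: m = 0.511 * 191.99 * 0.7426
m = 72.8542 g

72.8542 g


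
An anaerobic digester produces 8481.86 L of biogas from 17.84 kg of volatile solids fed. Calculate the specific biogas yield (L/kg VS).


Y = V / VS
= 8481.86 / 17.84
= 475.4406 L/kg VS

475.4406 L/kg VS


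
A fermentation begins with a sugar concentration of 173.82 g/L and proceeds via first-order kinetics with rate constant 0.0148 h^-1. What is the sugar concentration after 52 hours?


S = S0 * exp(-k * t)
S = 173.82 * exp(-0.0148 * 52)
S = 80.5131 g/L

80.5131 g/L


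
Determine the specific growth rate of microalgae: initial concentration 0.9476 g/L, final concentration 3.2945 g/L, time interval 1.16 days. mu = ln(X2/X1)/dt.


mu = ln(X2/X1) / dt
= ln(3.2945/0.9476) / 1.16
= 1.0742 per day

1.0742 per day


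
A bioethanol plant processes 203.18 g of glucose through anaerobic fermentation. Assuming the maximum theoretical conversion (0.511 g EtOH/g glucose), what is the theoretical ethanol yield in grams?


Theoretical ethanol yield: m_EtOH = 0.511 * m_glucose
m_EtOH = 0.511 * 203.18 = 103.8250 g

103.8250 g


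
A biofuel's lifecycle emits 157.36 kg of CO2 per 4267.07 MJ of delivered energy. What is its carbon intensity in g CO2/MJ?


CI = CO2 * 1000 / E
= 157.36 * 1000 / 4267.07
= 36.8778 g CO2/MJ

36.8778 g CO2/MJ


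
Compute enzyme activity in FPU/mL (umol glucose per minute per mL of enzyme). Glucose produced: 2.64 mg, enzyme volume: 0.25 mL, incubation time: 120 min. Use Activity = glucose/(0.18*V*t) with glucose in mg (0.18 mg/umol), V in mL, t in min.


Activity = glucose_mg / (0.18 mg/umol * V_mL * t_min)
= 2.64 / (0.18 * 0.25 * 120)
= 0.4889 FPU/mL

0.4889 FPU/mL


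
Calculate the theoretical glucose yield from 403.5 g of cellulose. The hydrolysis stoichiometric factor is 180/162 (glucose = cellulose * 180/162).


glucose = cellulose * 180/162
= 403.5 * 180/162
= 448.3333 g

448.3333 g


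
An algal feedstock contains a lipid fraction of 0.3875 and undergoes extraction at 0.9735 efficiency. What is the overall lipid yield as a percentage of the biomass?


Y = lipid_content * extraction_eff * 100
= 0.3875 * 0.9735 * 100
= 37.7231%

37.7231%


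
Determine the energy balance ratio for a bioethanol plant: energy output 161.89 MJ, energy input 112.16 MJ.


EROI = E_out / E_in
= 161.89 / 112.16
= 1.4434

1.4434


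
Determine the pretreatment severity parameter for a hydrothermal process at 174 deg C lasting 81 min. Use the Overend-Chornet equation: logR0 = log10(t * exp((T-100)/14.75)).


logR0 = log10(t * exp((T - 100) / 14.75))
= log10(81 * exp((174 - 100) / 14.75))
= 4.0873

4.0873


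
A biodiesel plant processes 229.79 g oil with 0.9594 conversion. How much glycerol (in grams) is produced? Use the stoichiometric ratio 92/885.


glycerol = oil * conv * (92/885)
= 229.79 * 0.9594 * 92 / 885
= 22.9179 g

22.9179 g


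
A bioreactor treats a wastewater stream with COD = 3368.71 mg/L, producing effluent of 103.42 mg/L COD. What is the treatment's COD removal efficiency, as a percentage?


eta = (COD_in - COD_out) / COD_in * 100
= (3368.71 - 103.42) / 3368.71 * 100
= 96.9300%

96.9300%


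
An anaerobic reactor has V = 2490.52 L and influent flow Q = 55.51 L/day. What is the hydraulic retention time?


HRT = V / Q
= 2490.52 / 55.51
= 44.8662 days

44.8662 days


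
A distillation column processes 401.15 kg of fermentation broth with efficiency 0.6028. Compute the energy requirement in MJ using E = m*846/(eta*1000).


E = m * 846 / (eta * 1000)
= 401.15 * 846 / (0.6028 * 1000)
= 562.9942 MJ

562.9942 MJ


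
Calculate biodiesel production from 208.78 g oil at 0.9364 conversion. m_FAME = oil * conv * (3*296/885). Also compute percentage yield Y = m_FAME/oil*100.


m_FAME = oil * conv * (3 * 296 / 885) = oil * conv * (888/885)
= 208.78 * 0.9364 * 888 / 885
= 196.1643 g
Y = m_FAME / oil * 100 = conv * (888/885) * 100
= 0.9364 * 888 / 885 * 100
= 93.96%

196.1643 g FAME; Y = 93.96%


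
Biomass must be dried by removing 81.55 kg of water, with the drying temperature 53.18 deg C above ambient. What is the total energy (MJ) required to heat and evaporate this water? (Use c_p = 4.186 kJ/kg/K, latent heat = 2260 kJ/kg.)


E = m_water * (4.186 * dT + 2260) / 1000
= 81.55 * (4.186 * 53.18 + 2260) / 1000
= 202.4570 MJ

202.4570 MJ


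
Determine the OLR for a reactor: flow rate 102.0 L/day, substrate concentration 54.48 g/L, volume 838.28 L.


OLR = Q * S / V
= 102.0 * 54.48 / 838.28
= 6.6290 g/L/day

6.6290 g/L/day


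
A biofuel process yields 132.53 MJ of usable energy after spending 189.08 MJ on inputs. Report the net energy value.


NEV = E_out - E_in
= 132.53 - 189.08
= -56.5500 MJ

-56.5500 MJ


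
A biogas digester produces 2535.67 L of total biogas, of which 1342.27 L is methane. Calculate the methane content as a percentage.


CH4% = V_CH4 / V_total * 100
= 1342.27 / 2535.67 * 100
= 52.9355%

52.9355%


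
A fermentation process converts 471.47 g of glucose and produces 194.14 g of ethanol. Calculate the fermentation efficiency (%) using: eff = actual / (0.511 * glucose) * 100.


Fermentation efficiency = (actual / (0.511 * glucose)) * 100
= (194.14 / (0.511 * 471.47)) * 100
= 80.5824%

80.5824%


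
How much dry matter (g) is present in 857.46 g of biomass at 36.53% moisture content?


Wd = Ww * (1 - MC/100)
= 857.46 * (1 - 36.53/100)
= 544.2299 g

544.2299 g


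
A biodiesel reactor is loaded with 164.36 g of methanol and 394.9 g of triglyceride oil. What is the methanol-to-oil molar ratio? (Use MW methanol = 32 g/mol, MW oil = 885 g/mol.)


Molar ratio = n_MeOH / n_oil = (MeOH/32) / (oil/885) = (MeOH * 885) / (32 * oil)
= (164.36 * 885) / (32 * 394.9)
= 11.5107

11.5107


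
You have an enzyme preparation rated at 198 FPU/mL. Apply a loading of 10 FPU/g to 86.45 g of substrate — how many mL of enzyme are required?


V = dosage * m_sub / activity
V = 10 * 86.45 / 198
V = 4.3662 mL

4.3662 mL


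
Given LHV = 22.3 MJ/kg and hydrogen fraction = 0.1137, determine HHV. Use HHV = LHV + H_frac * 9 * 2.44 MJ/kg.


HHV = LHV + H_frac * 9 * 2.44
= 22.3 + 0.1137 * 9 * 2.44
= 24.7969 MJ/kg

24.7969 MJ/kg


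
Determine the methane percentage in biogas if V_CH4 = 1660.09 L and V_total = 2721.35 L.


CH4% = V_CH4 / V_total * 100
= 1660.09 / 2721.35 * 100
= 61.0024%

61.0024%


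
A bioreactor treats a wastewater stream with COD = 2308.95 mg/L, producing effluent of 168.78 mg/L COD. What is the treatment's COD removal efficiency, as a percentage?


eta = (COD_in - COD_out) / COD_in * 100
= (2308.95 - 168.78) / 2308.95 * 100
= 92.6902%

92.6902%


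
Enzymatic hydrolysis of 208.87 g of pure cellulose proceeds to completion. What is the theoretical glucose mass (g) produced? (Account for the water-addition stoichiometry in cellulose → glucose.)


glucose = cellulose * 180/162
= 208.87 * 180/162
= 232.0778 g

232.0778 g


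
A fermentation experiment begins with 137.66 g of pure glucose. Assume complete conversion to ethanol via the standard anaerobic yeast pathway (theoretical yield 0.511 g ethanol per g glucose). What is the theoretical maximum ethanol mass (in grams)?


Theoretical ethanol yield: m_EtOH = 0.511 * m_glucose
m_EtOH = 0.511 * 137.66 = 70.3443 g

70.3443 g


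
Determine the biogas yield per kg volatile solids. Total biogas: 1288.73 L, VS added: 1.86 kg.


Y = V / VS
= 1288.73 / 1.86
= 692.8656 L/kg VS

692.8656 L/kg VS


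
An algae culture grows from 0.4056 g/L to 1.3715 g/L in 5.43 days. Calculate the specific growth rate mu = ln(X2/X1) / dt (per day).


mu = ln(X2/X1) / dt
= ln(1.3715/0.4056) / 5.43
= 0.2244 per day

0.2244 per day


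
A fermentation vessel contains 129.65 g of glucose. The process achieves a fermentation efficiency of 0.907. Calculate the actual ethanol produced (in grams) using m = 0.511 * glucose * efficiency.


Actual ethanol: m = 0.511 * 129.65 * 0.907
m = 60.0898 g

60.0898 g


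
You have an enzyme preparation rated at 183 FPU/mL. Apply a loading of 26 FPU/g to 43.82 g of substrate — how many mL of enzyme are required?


V = dosage * m_sub / activity
V = 26 * 43.82 / 183
V = 6.2258 mL

6.2258 mL


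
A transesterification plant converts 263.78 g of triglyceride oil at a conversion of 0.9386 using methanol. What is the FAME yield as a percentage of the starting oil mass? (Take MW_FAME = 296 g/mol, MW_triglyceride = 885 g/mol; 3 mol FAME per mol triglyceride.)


m_FAME = oil * conv * (3 * 296 / 885) = oil * conv * (888/885)
= 263.78 * 0.9386 * 888 / 885
= 248.4232 g
Y = m_FAME / oil * 100 = conv * (888/885) * 100
= 0.9386 * 888 / 885 * 100
= 94.18%

94.18%


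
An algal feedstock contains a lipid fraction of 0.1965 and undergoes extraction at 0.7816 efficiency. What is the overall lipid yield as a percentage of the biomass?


Y = lipid_content * extraction_eff * 100
= 0.1965 * 0.7816 * 100
= 15.3584%

15.3584%


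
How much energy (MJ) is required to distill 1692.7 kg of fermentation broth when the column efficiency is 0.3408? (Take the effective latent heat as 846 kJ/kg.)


E = m * 846 / (eta * 1000)
= 1692.7 * 846 / (0.3408 * 1000)
= 4201.9489 MJ

4201.9489 MJ


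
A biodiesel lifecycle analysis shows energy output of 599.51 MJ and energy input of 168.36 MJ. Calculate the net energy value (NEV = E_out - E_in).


NEV = E_out - E_in
= 599.51 - 168.36
= 431.1500 MJ

431.1500 MJ


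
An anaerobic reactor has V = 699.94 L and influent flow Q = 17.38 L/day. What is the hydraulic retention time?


HRT = V / Q
= 699.94 / 17.38
= 40.2727 days

40.2727 days


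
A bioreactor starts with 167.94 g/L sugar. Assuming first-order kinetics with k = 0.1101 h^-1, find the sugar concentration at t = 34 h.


S = S0 * exp(-k * t)
S = 167.94 * exp(-0.1101 * 34)
S = 3.9757 g/L

3.9757 g/L


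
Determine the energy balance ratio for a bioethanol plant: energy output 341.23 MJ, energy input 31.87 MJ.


EROI = E_out / E_in
= 341.23 / 31.87
= 10.7069

10.7069


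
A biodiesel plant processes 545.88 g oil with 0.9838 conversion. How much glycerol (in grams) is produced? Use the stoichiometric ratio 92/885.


glycerol = oil * conv * (92/885)
= 545.88 * 0.9838 * 92 / 885
= 55.8275 g

55.8275 g


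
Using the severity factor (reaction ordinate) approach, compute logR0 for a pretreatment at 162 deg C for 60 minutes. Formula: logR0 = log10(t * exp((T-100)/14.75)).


logR0 = log10(t * exp((T - 100) / 14.75))
= log10(60 * exp((162 - 100) / 14.75))
= 3.6037

3.6037


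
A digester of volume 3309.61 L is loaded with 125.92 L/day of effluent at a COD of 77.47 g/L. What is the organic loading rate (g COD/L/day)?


OLR = Q * S / V
= 125.92 * 77.47 / 3309.61
= 2.9475 g/L/day

2.9475 g/L/day


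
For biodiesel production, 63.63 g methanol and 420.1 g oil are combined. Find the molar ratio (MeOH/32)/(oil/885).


Molar ratio = n_MeOH / n_oil = (MeOH/32) / (oil/885) = (MeOH * 885) / (32 * oil)
= (63.63 * 885) / (32 * 420.1)
= 4.1889

4.1889


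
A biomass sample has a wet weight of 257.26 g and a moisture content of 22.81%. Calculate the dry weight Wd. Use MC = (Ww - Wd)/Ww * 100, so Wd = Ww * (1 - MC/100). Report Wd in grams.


Wd = Ww * (1 - MC/100)
= 257.26 * (1 - 22.81/100)
= 198.5790 g

198.5790 g


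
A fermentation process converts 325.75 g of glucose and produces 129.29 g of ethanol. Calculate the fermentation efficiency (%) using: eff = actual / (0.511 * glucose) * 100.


Fermentation efficiency = (actual / (0.511 * glucose)) * 100
= (129.29 / (0.511 * 325.75)) * 100
= 77.6711%

77.6711%


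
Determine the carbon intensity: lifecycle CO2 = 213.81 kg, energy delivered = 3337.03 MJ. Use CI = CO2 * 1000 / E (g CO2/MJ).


CI = CO2 * 1000 / E
= 213.81 * 1000 / 3337.03
= 64.0719 g CO2/MJ

64.0719 g CO2/MJ


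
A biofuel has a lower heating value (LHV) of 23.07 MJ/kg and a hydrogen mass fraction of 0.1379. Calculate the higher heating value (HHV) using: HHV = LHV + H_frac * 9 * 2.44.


HHV = LHV + H_frac * 9 * 2.44
= 23.07 + 0.1379 * 9 * 2.44
= 26.0983 MJ/kg

26.0983 MJ/kg


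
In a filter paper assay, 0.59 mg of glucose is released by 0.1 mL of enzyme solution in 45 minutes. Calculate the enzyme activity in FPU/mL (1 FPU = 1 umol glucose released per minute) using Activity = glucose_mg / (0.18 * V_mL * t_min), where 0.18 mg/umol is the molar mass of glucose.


Activity = glucose_mg / (0.18 mg/umol * V_mL * t_min)
= 0.59 / (0.18 * 0.1 * 45)
= 0.7284 FPU/mL

0.7284 FPU/mL


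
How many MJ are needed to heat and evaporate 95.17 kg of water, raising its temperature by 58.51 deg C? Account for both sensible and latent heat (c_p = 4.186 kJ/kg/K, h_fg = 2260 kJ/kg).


E = m_water * (4.186 * dT + 2260) / 1000
= 95.17 * (4.186 * 58.51 + 2260) / 1000
= 238.3935 MJ

238.3935 MJ


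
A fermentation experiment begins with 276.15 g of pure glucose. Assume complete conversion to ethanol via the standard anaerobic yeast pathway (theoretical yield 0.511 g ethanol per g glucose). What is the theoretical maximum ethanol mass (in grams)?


Theoretical ethanol yield: m_EtOH = 0.511 * m_glucose
m_EtOH = 0.511 * 276.15 = 141.1127 g

141.1127 g


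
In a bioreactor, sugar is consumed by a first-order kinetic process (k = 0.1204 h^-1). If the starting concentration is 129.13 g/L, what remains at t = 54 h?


S = S0 * exp(-k * t)
S = 129.13 * exp(-0.1204 * 54)
S = 0.1938 g/L

0.1938 g/L


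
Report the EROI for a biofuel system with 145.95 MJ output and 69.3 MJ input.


EROI = E_out / E_in
= 145.95 / 69.3
= 2.1061

2.1061


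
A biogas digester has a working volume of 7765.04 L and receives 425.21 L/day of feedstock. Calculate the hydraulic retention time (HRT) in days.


HRT = V / Q
= 7765.04 / 425.21
= 18.2617 days

18.2617 days


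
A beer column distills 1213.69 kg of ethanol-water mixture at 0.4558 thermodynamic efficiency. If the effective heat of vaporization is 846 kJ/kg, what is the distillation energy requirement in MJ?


E = m * 846 / (eta * 1000)
= 1213.69 * 846 / (0.4558 * 1000)
= 2252.7024 MJ

2252.7024 MJ


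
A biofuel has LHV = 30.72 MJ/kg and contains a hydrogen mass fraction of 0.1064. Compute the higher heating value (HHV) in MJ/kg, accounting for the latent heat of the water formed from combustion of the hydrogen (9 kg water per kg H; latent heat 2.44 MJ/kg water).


HHV = LHV + H_frac * 9 * 2.44
= 30.72 + 0.1064 * 9 * 2.44
= 33.0565 MJ/kg

33.0565 MJ/kg


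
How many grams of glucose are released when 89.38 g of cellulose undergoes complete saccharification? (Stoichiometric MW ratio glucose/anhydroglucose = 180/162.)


glucose = cellulose * 180/162
= 89.38 * 180/162
= 99.3111 g

99.3111 g


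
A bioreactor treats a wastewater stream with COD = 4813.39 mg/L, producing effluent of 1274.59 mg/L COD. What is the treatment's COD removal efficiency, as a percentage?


eta = (COD_in - COD_out) / COD_in * 100
= (4813.39 - 1274.59) / 4813.39 * 100
= 73.5199%

73.5199%


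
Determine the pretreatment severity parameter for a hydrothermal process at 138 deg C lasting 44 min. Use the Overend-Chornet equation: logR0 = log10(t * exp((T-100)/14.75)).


logR0 = log10(t * exp((T - 100) / 14.75))
= log10(44 * exp((138 - 100) / 14.75))
= 2.7623

2.7623


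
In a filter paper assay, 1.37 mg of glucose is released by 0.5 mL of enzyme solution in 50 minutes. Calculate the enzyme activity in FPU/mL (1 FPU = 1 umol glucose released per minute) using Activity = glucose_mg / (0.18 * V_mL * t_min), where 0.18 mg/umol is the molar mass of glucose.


Activity = glucose_mg / (0.18 mg/umol * V_mL * t_min)
= 1.37 / (0.18 * 0.5 * 50)
= 0.3044 FPU/mL

0.3044 FPU/mL
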